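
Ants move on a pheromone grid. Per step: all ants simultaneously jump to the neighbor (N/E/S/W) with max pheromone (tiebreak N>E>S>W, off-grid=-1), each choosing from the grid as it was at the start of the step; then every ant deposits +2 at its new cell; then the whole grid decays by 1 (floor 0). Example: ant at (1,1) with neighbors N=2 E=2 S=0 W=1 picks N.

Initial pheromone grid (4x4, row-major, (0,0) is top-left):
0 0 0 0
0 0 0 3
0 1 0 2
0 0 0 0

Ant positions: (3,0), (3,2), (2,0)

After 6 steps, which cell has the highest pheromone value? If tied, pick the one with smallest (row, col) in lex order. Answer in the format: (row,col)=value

Answer: (2,1)=13

Derivation:
Step 1: ant0:(3,0)->N->(2,0) | ant1:(3,2)->N->(2,2) | ant2:(2,0)->E->(2,1)
  grid max=2 at (1,3)
Step 2: ant0:(2,0)->E->(2,1) | ant1:(2,2)->W->(2,1) | ant2:(2,1)->E->(2,2)
  grid max=5 at (2,1)
Step 3: ant0:(2,1)->E->(2,2) | ant1:(2,1)->E->(2,2) | ant2:(2,2)->W->(2,1)
  grid max=6 at (2,1)
Step 4: ant0:(2,2)->W->(2,1) | ant1:(2,2)->W->(2,1) | ant2:(2,1)->E->(2,2)
  grid max=9 at (2,1)
Step 5: ant0:(2,1)->E->(2,2) | ant1:(2,1)->E->(2,2) | ant2:(2,2)->W->(2,1)
  grid max=10 at (2,1)
Step 6: ant0:(2,2)->W->(2,1) | ant1:(2,2)->W->(2,1) | ant2:(2,1)->E->(2,2)
  grid max=13 at (2,1)
Final grid:
  0 0 0 0
  0 0 0 0
  0 13 10 0
  0 0 0 0
Max pheromone 13 at (2,1)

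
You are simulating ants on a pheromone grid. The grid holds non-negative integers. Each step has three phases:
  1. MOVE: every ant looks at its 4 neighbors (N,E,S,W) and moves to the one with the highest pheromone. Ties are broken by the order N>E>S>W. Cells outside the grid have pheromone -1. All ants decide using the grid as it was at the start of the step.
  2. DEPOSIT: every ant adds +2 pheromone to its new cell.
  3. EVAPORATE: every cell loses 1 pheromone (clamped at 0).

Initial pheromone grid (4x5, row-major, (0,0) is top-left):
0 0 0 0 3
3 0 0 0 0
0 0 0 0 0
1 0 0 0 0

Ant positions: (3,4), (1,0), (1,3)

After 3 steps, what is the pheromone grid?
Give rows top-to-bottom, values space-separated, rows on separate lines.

After step 1: ants at (2,4),(0,0),(0,3)
  1 0 0 1 2
  2 0 0 0 0
  0 0 0 0 1
  0 0 0 0 0
After step 2: ants at (1,4),(1,0),(0,4)
  0 0 0 0 3
  3 0 0 0 1
  0 0 0 0 0
  0 0 0 0 0
After step 3: ants at (0,4),(0,0),(1,4)
  1 0 0 0 4
  2 0 0 0 2
  0 0 0 0 0
  0 0 0 0 0

1 0 0 0 4
2 0 0 0 2
0 0 0 0 0
0 0 0 0 0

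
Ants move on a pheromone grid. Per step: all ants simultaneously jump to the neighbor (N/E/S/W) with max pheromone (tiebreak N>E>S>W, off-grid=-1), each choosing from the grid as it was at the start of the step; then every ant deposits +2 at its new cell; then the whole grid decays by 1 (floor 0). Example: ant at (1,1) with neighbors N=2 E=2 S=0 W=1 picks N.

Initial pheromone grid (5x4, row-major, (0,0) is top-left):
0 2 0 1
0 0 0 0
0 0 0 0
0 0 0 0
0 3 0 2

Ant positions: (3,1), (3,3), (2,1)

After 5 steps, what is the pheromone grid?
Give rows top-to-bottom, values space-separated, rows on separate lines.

After step 1: ants at (4,1),(4,3),(1,1)
  0 1 0 0
  0 1 0 0
  0 0 0 0
  0 0 0 0
  0 4 0 3
After step 2: ants at (3,1),(3,3),(0,1)
  0 2 0 0
  0 0 0 0
  0 0 0 0
  0 1 0 1
  0 3 0 2
After step 3: ants at (4,1),(4,3),(0,2)
  0 1 1 0
  0 0 0 0
  0 0 0 0
  0 0 0 0
  0 4 0 3
After step 4: ants at (3,1),(3,3),(0,1)
  0 2 0 0
  0 0 0 0
  0 0 0 0
  0 1 0 1
  0 3 0 2
After step 5: ants at (4,1),(4,3),(0,2)
  0 1 1 0
  0 0 0 0
  0 0 0 0
  0 0 0 0
  0 4 0 3

0 1 1 0
0 0 0 0
0 0 0 0
0 0 0 0
0 4 0 3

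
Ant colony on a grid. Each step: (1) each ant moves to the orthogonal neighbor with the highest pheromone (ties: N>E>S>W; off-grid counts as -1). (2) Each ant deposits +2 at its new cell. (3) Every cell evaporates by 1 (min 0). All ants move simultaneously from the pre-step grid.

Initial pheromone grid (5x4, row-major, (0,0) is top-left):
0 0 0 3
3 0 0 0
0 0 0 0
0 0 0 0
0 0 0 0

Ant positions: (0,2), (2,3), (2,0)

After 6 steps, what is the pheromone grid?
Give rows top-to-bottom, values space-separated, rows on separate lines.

After step 1: ants at (0,3),(1,3),(1,0)
  0 0 0 4
  4 0 0 1
  0 0 0 0
  0 0 0 0
  0 0 0 0
After step 2: ants at (1,3),(0,3),(0,0)
  1 0 0 5
  3 0 0 2
  0 0 0 0
  0 0 0 0
  0 0 0 0
After step 3: ants at (0,3),(1,3),(1,0)
  0 0 0 6
  4 0 0 3
  0 0 0 0
  0 0 0 0
  0 0 0 0
After step 4: ants at (1,3),(0,3),(0,0)
  1 0 0 7
  3 0 0 4
  0 0 0 0
  0 0 0 0
  0 0 0 0
After step 5: ants at (0,3),(1,3),(1,0)
  0 0 0 8
  4 0 0 5
  0 0 0 0
  0 0 0 0
  0 0 0 0
After step 6: ants at (1,3),(0,3),(0,0)
  1 0 0 9
  3 0 0 6
  0 0 0 0
  0 0 0 0
  0 0 0 0

1 0 0 9
3 0 0 6
0 0 0 0
0 0 0 0
0 0 0 0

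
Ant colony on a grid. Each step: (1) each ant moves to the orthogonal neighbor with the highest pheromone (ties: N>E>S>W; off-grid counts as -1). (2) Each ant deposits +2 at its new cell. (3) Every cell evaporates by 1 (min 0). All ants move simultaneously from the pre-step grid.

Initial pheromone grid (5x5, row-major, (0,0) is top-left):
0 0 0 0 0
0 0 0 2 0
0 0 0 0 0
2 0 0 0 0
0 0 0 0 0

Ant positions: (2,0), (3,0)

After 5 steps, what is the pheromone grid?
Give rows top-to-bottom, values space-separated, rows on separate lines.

After step 1: ants at (3,0),(2,0)
  0 0 0 0 0
  0 0 0 1 0
  1 0 0 0 0
  3 0 0 0 0
  0 0 0 0 0
After step 2: ants at (2,0),(3,0)
  0 0 0 0 0
  0 0 0 0 0
  2 0 0 0 0
  4 0 0 0 0
  0 0 0 0 0
After step 3: ants at (3,0),(2,0)
  0 0 0 0 0
  0 0 0 0 0
  3 0 0 0 0
  5 0 0 0 0
  0 0 0 0 0
After step 4: ants at (2,0),(3,0)
  0 0 0 0 0
  0 0 0 0 0
  4 0 0 0 0
  6 0 0 0 0
  0 0 0 0 0
After step 5: ants at (3,0),(2,0)
  0 0 0 0 0
  0 0 0 0 0
  5 0 0 0 0
  7 0 0 0 0
  0 0 0 0 0

0 0 0 0 0
0 0 0 0 0
5 0 0 0 0
7 0 0 0 0
0 0 0 0 0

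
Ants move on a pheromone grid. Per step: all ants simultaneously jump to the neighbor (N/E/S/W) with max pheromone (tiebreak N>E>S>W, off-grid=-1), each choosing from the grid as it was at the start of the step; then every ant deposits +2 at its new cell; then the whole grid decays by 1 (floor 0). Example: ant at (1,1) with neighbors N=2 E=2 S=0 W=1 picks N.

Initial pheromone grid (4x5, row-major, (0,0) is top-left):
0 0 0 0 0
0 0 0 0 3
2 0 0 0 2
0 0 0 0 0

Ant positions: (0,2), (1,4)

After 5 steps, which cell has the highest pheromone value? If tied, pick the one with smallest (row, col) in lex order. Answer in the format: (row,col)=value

Step 1: ant0:(0,2)->E->(0,3) | ant1:(1,4)->S->(2,4)
  grid max=3 at (2,4)
Step 2: ant0:(0,3)->E->(0,4) | ant1:(2,4)->N->(1,4)
  grid max=3 at (1,4)
Step 3: ant0:(0,4)->S->(1,4) | ant1:(1,4)->S->(2,4)
  grid max=4 at (1,4)
Step 4: ant0:(1,4)->S->(2,4) | ant1:(2,4)->N->(1,4)
  grid max=5 at (1,4)
Step 5: ant0:(2,4)->N->(1,4) | ant1:(1,4)->S->(2,4)
  grid max=6 at (1,4)
Final grid:
  0 0 0 0 0
  0 0 0 0 6
  0 0 0 0 5
  0 0 0 0 0
Max pheromone 6 at (1,4)

Answer: (1,4)=6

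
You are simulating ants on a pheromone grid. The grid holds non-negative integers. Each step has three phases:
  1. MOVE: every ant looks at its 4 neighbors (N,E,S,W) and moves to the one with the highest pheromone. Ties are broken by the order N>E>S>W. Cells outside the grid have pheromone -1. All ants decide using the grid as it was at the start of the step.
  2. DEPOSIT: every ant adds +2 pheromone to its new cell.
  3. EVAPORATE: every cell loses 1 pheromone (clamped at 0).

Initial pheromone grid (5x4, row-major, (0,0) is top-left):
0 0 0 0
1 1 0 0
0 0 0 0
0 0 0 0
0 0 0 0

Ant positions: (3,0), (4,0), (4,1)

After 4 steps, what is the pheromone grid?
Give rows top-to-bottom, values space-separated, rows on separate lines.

After step 1: ants at (2,0),(3,0),(3,1)
  0 0 0 0
  0 0 0 0
  1 0 0 0
  1 1 0 0
  0 0 0 0
After step 2: ants at (3,0),(2,0),(3,0)
  0 0 0 0
  0 0 0 0
  2 0 0 0
  4 0 0 0
  0 0 0 0
After step 3: ants at (2,0),(3,0),(2,0)
  0 0 0 0
  0 0 0 0
  5 0 0 0
  5 0 0 0
  0 0 0 0
After step 4: ants at (3,0),(2,0),(3,0)
  0 0 0 0
  0 0 0 0
  6 0 0 0
  8 0 0 0
  0 0 0 0

0 0 0 0
0 0 0 0
6 0 0 0
8 0 0 0
0 0 0 0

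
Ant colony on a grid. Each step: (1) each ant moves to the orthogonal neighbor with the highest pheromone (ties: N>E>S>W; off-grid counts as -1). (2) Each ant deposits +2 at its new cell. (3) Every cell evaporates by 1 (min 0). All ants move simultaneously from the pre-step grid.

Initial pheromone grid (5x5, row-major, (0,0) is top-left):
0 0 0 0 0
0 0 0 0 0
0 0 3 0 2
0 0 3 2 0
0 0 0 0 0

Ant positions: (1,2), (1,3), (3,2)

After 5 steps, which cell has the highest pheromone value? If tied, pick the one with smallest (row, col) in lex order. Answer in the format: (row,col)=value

Answer: (2,2)=10

Derivation:
Step 1: ant0:(1,2)->S->(2,2) | ant1:(1,3)->N->(0,3) | ant2:(3,2)->N->(2,2)
  grid max=6 at (2,2)
Step 2: ant0:(2,2)->S->(3,2) | ant1:(0,3)->E->(0,4) | ant2:(2,2)->S->(3,2)
  grid max=5 at (2,2)
Step 3: ant0:(3,2)->N->(2,2) | ant1:(0,4)->S->(1,4) | ant2:(3,2)->N->(2,2)
  grid max=8 at (2,2)
Step 4: ant0:(2,2)->S->(3,2) | ant1:(1,4)->N->(0,4) | ant2:(2,2)->S->(3,2)
  grid max=7 at (2,2)
Step 5: ant0:(3,2)->N->(2,2) | ant1:(0,4)->S->(1,4) | ant2:(3,2)->N->(2,2)
  grid max=10 at (2,2)
Final grid:
  0 0 0 0 0
  0 0 0 0 1
  0 0 10 0 0
  0 0 6 0 0
  0 0 0 0 0
Max pheromone 10 at (2,2)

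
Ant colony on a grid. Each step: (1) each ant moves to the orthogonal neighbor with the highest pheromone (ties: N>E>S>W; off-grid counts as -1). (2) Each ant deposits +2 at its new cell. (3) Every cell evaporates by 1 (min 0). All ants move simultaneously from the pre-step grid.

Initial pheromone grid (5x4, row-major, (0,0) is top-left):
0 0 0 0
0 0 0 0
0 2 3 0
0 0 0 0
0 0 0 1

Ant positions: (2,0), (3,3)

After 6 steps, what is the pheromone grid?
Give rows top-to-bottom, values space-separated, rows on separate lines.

After step 1: ants at (2,1),(4,3)
  0 0 0 0
  0 0 0 0
  0 3 2 0
  0 0 0 0
  0 0 0 2
After step 2: ants at (2,2),(3,3)
  0 0 0 0
  0 0 0 0
  0 2 3 0
  0 0 0 1
  0 0 0 1
After step 3: ants at (2,1),(4,3)
  0 0 0 0
  0 0 0 0
  0 3 2 0
  0 0 0 0
  0 0 0 2
After step 4: ants at (2,2),(3,3)
  0 0 0 0
  0 0 0 0
  0 2 3 0
  0 0 0 1
  0 0 0 1
After step 5: ants at (2,1),(4,3)
  0 0 0 0
  0 0 0 0
  0 3 2 0
  0 0 0 0
  0 0 0 2
After step 6: ants at (2,2),(3,3)
  0 0 0 0
  0 0 0 0
  0 2 3 0
  0 0 0 1
  0 0 0 1

0 0 0 0
0 0 0 0
0 2 3 0
0 0 0 1
0 0 0 1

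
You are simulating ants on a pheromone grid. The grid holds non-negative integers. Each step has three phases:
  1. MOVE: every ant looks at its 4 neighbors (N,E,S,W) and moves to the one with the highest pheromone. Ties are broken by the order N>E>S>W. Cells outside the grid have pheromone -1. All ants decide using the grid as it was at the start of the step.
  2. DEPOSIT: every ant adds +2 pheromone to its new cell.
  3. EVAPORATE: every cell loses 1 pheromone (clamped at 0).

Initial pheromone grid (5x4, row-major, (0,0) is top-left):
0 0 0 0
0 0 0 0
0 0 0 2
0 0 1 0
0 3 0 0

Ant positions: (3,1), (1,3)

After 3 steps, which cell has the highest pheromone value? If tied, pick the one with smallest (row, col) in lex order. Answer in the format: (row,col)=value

Step 1: ant0:(3,1)->S->(4,1) | ant1:(1,3)->S->(2,3)
  grid max=4 at (4,1)
Step 2: ant0:(4,1)->N->(3,1) | ant1:(2,3)->N->(1,3)
  grid max=3 at (4,1)
Step 3: ant0:(3,1)->S->(4,1) | ant1:(1,3)->S->(2,3)
  grid max=4 at (4,1)
Final grid:
  0 0 0 0
  0 0 0 0
  0 0 0 3
  0 0 0 0
  0 4 0 0
Max pheromone 4 at (4,1)

Answer: (4,1)=4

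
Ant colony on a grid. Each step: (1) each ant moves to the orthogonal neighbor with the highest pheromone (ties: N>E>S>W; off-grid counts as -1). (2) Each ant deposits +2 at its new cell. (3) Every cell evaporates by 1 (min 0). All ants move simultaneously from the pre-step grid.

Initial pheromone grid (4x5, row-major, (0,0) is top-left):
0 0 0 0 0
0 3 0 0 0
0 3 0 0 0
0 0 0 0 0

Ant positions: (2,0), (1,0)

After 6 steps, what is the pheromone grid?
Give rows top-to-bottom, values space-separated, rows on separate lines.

After step 1: ants at (2,1),(1,1)
  0 0 0 0 0
  0 4 0 0 0
  0 4 0 0 0
  0 0 0 0 0
After step 2: ants at (1,1),(2,1)
  0 0 0 0 0
  0 5 0 0 0
  0 5 0 0 0
  0 0 0 0 0
After step 3: ants at (2,1),(1,1)
  0 0 0 0 0
  0 6 0 0 0
  0 6 0 0 0
  0 0 0 0 0
After step 4: ants at (1,1),(2,1)
  0 0 0 0 0
  0 7 0 0 0
  0 7 0 0 0
  0 0 0 0 0
After step 5: ants at (2,1),(1,1)
  0 0 0 0 0
  0 8 0 0 0
  0 8 0 0 0
  0 0 0 0 0
After step 6: ants at (1,1),(2,1)
  0 0 0 0 0
  0 9 0 0 0
  0 9 0 0 0
  0 0 0 0 0

0 0 0 0 0
0 9 0 0 0
0 9 0 0 0
0 0 0 0 0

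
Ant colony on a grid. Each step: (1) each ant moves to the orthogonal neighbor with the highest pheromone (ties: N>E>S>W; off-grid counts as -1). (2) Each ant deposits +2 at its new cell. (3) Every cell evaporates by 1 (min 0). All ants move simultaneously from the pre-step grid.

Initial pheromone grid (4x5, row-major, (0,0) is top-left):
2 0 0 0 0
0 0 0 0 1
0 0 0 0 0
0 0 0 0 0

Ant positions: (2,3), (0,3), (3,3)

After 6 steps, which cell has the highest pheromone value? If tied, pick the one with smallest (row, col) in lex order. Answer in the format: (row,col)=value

Step 1: ant0:(2,3)->N->(1,3) | ant1:(0,3)->E->(0,4) | ant2:(3,3)->N->(2,3)
  grid max=1 at (0,0)
Step 2: ant0:(1,3)->S->(2,3) | ant1:(0,4)->S->(1,4) | ant2:(2,3)->N->(1,3)
  grid max=2 at (1,3)
Step 3: ant0:(2,3)->N->(1,3) | ant1:(1,4)->W->(1,3) | ant2:(1,3)->S->(2,3)
  grid max=5 at (1,3)
Step 4: ant0:(1,3)->S->(2,3) | ant1:(1,3)->S->(2,3) | ant2:(2,3)->N->(1,3)
  grid max=6 at (1,3)
Step 5: ant0:(2,3)->N->(1,3) | ant1:(2,3)->N->(1,3) | ant2:(1,3)->S->(2,3)
  grid max=9 at (1,3)
Step 6: ant0:(1,3)->S->(2,3) | ant1:(1,3)->S->(2,3) | ant2:(2,3)->N->(1,3)
  grid max=10 at (1,3)
Final grid:
  0 0 0 0 0
  0 0 0 10 0
  0 0 0 10 0
  0 0 0 0 0
Max pheromone 10 at (1,3)

Answer: (1,3)=10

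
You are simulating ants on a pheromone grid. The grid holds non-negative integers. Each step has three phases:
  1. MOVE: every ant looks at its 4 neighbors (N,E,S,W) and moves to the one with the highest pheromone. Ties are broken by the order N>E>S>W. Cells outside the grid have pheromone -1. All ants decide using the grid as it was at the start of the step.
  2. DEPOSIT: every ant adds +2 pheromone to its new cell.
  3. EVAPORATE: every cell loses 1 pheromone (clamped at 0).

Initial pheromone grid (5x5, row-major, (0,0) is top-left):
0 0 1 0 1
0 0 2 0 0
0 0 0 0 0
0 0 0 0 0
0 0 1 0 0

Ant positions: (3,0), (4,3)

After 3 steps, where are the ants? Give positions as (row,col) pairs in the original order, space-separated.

Step 1: ant0:(3,0)->N->(2,0) | ant1:(4,3)->W->(4,2)
  grid max=2 at (4,2)
Step 2: ant0:(2,0)->N->(1,0) | ant1:(4,2)->N->(3,2)
  grid max=1 at (1,0)
Step 3: ant0:(1,0)->N->(0,0) | ant1:(3,2)->S->(4,2)
  grid max=2 at (4,2)

(0,0) (4,2)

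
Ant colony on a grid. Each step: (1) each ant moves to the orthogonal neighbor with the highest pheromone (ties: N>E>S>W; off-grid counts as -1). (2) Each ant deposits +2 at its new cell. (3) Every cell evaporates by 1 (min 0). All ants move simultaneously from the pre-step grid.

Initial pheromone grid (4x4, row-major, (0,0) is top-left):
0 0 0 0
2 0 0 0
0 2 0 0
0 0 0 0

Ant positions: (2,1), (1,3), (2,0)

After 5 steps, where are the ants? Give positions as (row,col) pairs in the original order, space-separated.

Step 1: ant0:(2,1)->N->(1,1) | ant1:(1,3)->N->(0,3) | ant2:(2,0)->N->(1,0)
  grid max=3 at (1,0)
Step 2: ant0:(1,1)->W->(1,0) | ant1:(0,3)->S->(1,3) | ant2:(1,0)->E->(1,1)
  grid max=4 at (1,0)
Step 3: ant0:(1,0)->E->(1,1) | ant1:(1,3)->N->(0,3) | ant2:(1,1)->W->(1,0)
  grid max=5 at (1,0)
Step 4: ant0:(1,1)->W->(1,0) | ant1:(0,3)->S->(1,3) | ant2:(1,0)->E->(1,1)
  grid max=6 at (1,0)
Step 5: ant0:(1,0)->E->(1,1) | ant1:(1,3)->N->(0,3) | ant2:(1,1)->W->(1,0)
  grid max=7 at (1,0)

(1,1) (0,3) (1,0)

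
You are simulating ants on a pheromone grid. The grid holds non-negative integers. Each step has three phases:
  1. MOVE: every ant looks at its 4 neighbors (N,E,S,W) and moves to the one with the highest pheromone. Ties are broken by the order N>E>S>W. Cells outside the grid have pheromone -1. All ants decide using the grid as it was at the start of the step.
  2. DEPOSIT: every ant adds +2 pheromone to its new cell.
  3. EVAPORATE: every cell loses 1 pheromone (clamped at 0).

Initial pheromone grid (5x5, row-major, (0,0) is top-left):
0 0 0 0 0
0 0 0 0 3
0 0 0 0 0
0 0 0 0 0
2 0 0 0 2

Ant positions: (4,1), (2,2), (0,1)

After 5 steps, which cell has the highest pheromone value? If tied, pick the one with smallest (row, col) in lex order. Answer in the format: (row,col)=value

Answer: (0,2)=5

Derivation:
Step 1: ant0:(4,1)->W->(4,0) | ant1:(2,2)->N->(1,2) | ant2:(0,1)->E->(0,2)
  grid max=3 at (4,0)
Step 2: ant0:(4,0)->N->(3,0) | ant1:(1,2)->N->(0,2) | ant2:(0,2)->S->(1,2)
  grid max=2 at (0,2)
Step 3: ant0:(3,0)->S->(4,0) | ant1:(0,2)->S->(1,2) | ant2:(1,2)->N->(0,2)
  grid max=3 at (0,2)
Step 4: ant0:(4,0)->N->(3,0) | ant1:(1,2)->N->(0,2) | ant2:(0,2)->S->(1,2)
  grid max=4 at (0,2)
Step 5: ant0:(3,0)->S->(4,0) | ant1:(0,2)->S->(1,2) | ant2:(1,2)->N->(0,2)
  grid max=5 at (0,2)
Final grid:
  0 0 5 0 0
  0 0 5 0 0
  0 0 0 0 0
  0 0 0 0 0
  3 0 0 0 0
Max pheromone 5 at (0,2)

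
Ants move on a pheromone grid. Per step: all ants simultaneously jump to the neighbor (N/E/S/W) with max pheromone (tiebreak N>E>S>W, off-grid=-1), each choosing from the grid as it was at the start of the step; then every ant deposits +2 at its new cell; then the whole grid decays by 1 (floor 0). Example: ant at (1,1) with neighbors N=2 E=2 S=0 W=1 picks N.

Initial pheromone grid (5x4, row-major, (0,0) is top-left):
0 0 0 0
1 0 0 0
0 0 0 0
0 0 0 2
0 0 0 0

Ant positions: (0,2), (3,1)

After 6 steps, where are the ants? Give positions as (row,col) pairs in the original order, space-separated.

Step 1: ant0:(0,2)->E->(0,3) | ant1:(3,1)->N->(2,1)
  grid max=1 at (0,3)
Step 2: ant0:(0,3)->S->(1,3) | ant1:(2,1)->N->(1,1)
  grid max=1 at (1,1)
Step 3: ant0:(1,3)->N->(0,3) | ant1:(1,1)->N->(0,1)
  grid max=1 at (0,1)
Step 4: ant0:(0,3)->S->(1,3) | ant1:(0,1)->E->(0,2)
  grid max=1 at (0,2)
Step 5: ant0:(1,3)->N->(0,3) | ant1:(0,2)->E->(0,3)
  grid max=3 at (0,3)
Step 6: ant0:(0,3)->S->(1,3) | ant1:(0,3)->S->(1,3)
  grid max=3 at (1,3)

(1,3) (1,3)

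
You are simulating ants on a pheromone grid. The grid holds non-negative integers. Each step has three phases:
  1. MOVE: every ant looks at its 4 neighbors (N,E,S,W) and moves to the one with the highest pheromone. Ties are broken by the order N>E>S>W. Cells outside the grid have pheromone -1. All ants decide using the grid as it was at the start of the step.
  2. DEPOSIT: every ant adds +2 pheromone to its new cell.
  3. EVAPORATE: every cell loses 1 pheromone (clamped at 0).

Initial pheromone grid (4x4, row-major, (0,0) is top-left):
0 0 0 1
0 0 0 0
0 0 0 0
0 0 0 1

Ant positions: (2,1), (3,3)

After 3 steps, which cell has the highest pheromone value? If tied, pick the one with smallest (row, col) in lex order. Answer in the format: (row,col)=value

Step 1: ant0:(2,1)->N->(1,1) | ant1:(3,3)->N->(2,3)
  grid max=1 at (1,1)
Step 2: ant0:(1,1)->N->(0,1) | ant1:(2,3)->N->(1,3)
  grid max=1 at (0,1)
Step 3: ant0:(0,1)->E->(0,2) | ant1:(1,3)->N->(0,3)
  grid max=1 at (0,2)
Final grid:
  0 0 1 1
  0 0 0 0
  0 0 0 0
  0 0 0 0
Max pheromone 1 at (0,2)

Answer: (0,2)=1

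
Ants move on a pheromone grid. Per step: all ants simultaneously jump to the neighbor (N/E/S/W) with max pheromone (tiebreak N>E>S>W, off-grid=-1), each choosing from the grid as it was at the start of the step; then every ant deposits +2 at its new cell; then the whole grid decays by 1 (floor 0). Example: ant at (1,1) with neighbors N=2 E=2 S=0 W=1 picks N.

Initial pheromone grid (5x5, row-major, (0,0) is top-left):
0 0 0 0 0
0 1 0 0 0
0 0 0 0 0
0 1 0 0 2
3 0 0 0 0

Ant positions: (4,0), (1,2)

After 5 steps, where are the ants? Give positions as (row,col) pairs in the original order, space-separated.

Step 1: ant0:(4,0)->N->(3,0) | ant1:(1,2)->W->(1,1)
  grid max=2 at (1,1)
Step 2: ant0:(3,0)->S->(4,0) | ant1:(1,1)->N->(0,1)
  grid max=3 at (4,0)
Step 3: ant0:(4,0)->N->(3,0) | ant1:(0,1)->S->(1,1)
  grid max=2 at (1,1)
Step 4: ant0:(3,0)->S->(4,0) | ant1:(1,1)->N->(0,1)
  grid max=3 at (4,0)
Step 5: ant0:(4,0)->N->(3,0) | ant1:(0,1)->S->(1,1)
  grid max=2 at (1,1)

(3,0) (1,1)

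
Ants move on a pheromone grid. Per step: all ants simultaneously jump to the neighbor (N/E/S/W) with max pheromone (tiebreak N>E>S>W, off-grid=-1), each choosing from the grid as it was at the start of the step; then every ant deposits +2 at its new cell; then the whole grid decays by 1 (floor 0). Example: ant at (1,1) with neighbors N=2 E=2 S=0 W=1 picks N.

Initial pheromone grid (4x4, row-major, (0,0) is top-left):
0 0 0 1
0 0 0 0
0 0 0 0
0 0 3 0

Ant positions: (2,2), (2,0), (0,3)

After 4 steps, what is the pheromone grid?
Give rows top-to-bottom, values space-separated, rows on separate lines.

After step 1: ants at (3,2),(1,0),(1,3)
  0 0 0 0
  1 0 0 1
  0 0 0 0
  0 0 4 0
After step 2: ants at (2,2),(0,0),(0,3)
  1 0 0 1
  0 0 0 0
  0 0 1 0
  0 0 3 0
After step 3: ants at (3,2),(0,1),(1,3)
  0 1 0 0
  0 0 0 1
  0 0 0 0
  0 0 4 0
After step 4: ants at (2,2),(0,2),(0,3)
  0 0 1 1
  0 0 0 0
  0 0 1 0
  0 0 3 0

0 0 1 1
0 0 0 0
0 0 1 0
0 0 3 0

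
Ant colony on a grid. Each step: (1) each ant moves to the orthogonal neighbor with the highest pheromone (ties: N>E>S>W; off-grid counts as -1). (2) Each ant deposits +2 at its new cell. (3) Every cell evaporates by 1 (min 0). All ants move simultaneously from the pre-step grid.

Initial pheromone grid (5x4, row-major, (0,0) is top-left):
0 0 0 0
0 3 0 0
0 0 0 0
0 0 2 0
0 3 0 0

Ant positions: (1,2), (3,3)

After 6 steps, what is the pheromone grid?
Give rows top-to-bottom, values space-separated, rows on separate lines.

After step 1: ants at (1,1),(3,2)
  0 0 0 0
  0 4 0 0
  0 0 0 0
  0 0 3 0
  0 2 0 0
After step 2: ants at (0,1),(2,2)
  0 1 0 0
  0 3 0 0
  0 0 1 0
  0 0 2 0
  0 1 0 0
After step 3: ants at (1,1),(3,2)
  0 0 0 0
  0 4 0 0
  0 0 0 0
  0 0 3 0
  0 0 0 0
After step 4: ants at (0,1),(2,2)
  0 1 0 0
  0 3 0 0
  0 0 1 0
  0 0 2 0
  0 0 0 0
After step 5: ants at (1,1),(3,2)
  0 0 0 0
  0 4 0 0
  0 0 0 0
  0 0 3 0
  0 0 0 0
After step 6: ants at (0,1),(2,2)
  0 1 0 0
  0 3 0 0
  0 0 1 0
  0 0 2 0
  0 0 0 0

0 1 0 0
0 3 0 0
0 0 1 0
0 0 2 0
0 0 0 0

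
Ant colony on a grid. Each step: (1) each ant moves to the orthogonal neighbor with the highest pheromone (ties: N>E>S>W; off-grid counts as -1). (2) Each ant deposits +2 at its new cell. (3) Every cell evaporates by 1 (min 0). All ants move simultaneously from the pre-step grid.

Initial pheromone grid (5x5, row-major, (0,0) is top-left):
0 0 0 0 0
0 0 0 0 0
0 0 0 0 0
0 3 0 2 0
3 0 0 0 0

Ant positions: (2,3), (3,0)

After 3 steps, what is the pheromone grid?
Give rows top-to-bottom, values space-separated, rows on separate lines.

After step 1: ants at (3,3),(3,1)
  0 0 0 0 0
  0 0 0 0 0
  0 0 0 0 0
  0 4 0 3 0
  2 0 0 0 0
After step 2: ants at (2,3),(2,1)
  0 0 0 0 0
  0 0 0 0 0
  0 1 0 1 0
  0 3 0 2 0
  1 0 0 0 0
After step 3: ants at (3,3),(3,1)
  0 0 0 0 0
  0 0 0 0 0
  0 0 0 0 0
  0 4 0 3 0
  0 0 0 0 0

0 0 0 0 0
0 0 0 0 0
0 0 0 0 0
0 4 0 3 0
0 0 0 0 0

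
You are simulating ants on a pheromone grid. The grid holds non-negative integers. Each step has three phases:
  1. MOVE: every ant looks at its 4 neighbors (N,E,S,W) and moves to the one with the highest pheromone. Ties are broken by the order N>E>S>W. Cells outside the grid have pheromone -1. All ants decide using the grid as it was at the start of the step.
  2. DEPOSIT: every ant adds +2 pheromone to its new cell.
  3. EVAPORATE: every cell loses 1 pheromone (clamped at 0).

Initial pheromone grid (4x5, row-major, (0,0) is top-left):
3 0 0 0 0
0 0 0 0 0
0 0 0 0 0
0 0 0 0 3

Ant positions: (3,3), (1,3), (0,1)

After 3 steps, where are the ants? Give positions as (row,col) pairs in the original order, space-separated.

Step 1: ant0:(3,3)->E->(3,4) | ant1:(1,3)->N->(0,3) | ant2:(0,1)->W->(0,0)
  grid max=4 at (0,0)
Step 2: ant0:(3,4)->N->(2,4) | ant1:(0,3)->E->(0,4) | ant2:(0,0)->E->(0,1)
  grid max=3 at (0,0)
Step 3: ant0:(2,4)->S->(3,4) | ant1:(0,4)->S->(1,4) | ant2:(0,1)->W->(0,0)
  grid max=4 at (0,0)

(3,4) (1,4) (0,0)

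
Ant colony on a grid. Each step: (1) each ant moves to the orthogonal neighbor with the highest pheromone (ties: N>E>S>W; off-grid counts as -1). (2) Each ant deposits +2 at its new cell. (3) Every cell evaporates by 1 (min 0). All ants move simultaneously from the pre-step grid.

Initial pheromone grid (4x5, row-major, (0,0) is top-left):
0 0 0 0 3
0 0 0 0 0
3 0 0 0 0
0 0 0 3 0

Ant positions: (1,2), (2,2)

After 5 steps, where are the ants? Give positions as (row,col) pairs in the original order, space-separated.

Step 1: ant0:(1,2)->N->(0,2) | ant1:(2,2)->N->(1,2)
  grid max=2 at (0,4)
Step 2: ant0:(0,2)->S->(1,2) | ant1:(1,2)->N->(0,2)
  grid max=2 at (0,2)
Step 3: ant0:(1,2)->N->(0,2) | ant1:(0,2)->S->(1,2)
  grid max=3 at (0,2)
Step 4: ant0:(0,2)->S->(1,2) | ant1:(1,2)->N->(0,2)
  grid max=4 at (0,2)
Step 5: ant0:(1,2)->N->(0,2) | ant1:(0,2)->S->(1,2)
  grid max=5 at (0,2)

(0,2) (1,2)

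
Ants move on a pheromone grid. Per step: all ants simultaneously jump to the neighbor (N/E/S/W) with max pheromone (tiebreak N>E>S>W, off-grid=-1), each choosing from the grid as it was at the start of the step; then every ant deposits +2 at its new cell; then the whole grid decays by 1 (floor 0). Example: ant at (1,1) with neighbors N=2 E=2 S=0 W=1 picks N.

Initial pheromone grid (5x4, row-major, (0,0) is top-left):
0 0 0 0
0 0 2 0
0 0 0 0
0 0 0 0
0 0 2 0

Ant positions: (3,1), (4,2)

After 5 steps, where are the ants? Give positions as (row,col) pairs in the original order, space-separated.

Step 1: ant0:(3,1)->N->(2,1) | ant1:(4,2)->N->(3,2)
  grid max=1 at (1,2)
Step 2: ant0:(2,1)->N->(1,1) | ant1:(3,2)->S->(4,2)
  grid max=2 at (4,2)
Step 3: ant0:(1,1)->N->(0,1) | ant1:(4,2)->N->(3,2)
  grid max=1 at (0,1)
Step 4: ant0:(0,1)->E->(0,2) | ant1:(3,2)->S->(4,2)
  grid max=2 at (4,2)
Step 5: ant0:(0,2)->E->(0,3) | ant1:(4,2)->N->(3,2)
  grid max=1 at (0,3)

(0,3) (3,2)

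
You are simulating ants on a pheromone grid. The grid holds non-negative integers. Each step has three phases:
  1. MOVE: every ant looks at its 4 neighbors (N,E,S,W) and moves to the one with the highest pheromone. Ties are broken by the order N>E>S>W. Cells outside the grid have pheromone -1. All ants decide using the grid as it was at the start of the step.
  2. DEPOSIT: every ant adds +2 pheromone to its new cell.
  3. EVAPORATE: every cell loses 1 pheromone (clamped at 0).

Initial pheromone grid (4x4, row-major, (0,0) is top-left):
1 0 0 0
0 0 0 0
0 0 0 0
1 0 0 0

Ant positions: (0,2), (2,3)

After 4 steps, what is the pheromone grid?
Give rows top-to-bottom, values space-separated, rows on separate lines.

After step 1: ants at (0,3),(1,3)
  0 0 0 1
  0 0 0 1
  0 0 0 0
  0 0 0 0
After step 2: ants at (1,3),(0,3)
  0 0 0 2
  0 0 0 2
  0 0 0 0
  0 0 0 0
After step 3: ants at (0,3),(1,3)
  0 0 0 3
  0 0 0 3
  0 0 0 0
  0 0 0 0
After step 4: ants at (1,3),(0,3)
  0 0 0 4
  0 0 0 4
  0 0 0 0
  0 0 0 0

0 0 0 4
0 0 0 4
0 0 0 0
0 0 0 0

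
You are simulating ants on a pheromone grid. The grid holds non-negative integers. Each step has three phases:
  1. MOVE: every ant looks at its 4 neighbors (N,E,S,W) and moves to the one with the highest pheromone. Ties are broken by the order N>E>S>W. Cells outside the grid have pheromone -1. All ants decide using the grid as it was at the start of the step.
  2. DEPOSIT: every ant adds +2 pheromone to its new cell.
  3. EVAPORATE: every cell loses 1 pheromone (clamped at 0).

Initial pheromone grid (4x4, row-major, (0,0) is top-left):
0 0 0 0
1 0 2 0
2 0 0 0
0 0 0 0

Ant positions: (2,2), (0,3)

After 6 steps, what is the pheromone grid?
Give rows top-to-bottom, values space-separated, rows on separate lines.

After step 1: ants at (1,2),(1,3)
  0 0 0 0
  0 0 3 1
  1 0 0 0
  0 0 0 0
After step 2: ants at (1,3),(1,2)
  0 0 0 0
  0 0 4 2
  0 0 0 0
  0 0 0 0
After step 3: ants at (1,2),(1,3)
  0 0 0 0
  0 0 5 3
  0 0 0 0
  0 0 0 0
After step 4: ants at (1,3),(1,2)
  0 0 0 0
  0 0 6 4
  0 0 0 0
  0 0 0 0
After step 5: ants at (1,2),(1,3)
  0 0 0 0
  0 0 7 5
  0 0 0 0
  0 0 0 0
After step 6: ants at (1,3),(1,2)
  0 0 0 0
  0 0 8 6
  0 0 0 0
  0 0 0 0

0 0 0 0
0 0 8 6
0 0 0 0
0 0 0 0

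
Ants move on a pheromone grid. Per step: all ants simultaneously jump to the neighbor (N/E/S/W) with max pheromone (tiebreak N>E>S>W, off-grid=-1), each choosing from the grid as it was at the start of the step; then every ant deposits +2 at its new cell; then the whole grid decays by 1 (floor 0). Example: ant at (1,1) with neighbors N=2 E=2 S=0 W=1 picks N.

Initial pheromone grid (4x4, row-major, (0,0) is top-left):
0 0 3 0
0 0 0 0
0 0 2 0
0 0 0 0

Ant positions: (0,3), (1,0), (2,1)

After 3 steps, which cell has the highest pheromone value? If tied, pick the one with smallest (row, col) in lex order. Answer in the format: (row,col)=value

Step 1: ant0:(0,3)->W->(0,2) | ant1:(1,0)->N->(0,0) | ant2:(2,1)->E->(2,2)
  grid max=4 at (0,2)
Step 2: ant0:(0,2)->E->(0,3) | ant1:(0,0)->E->(0,1) | ant2:(2,2)->N->(1,2)
  grid max=3 at (0,2)
Step 3: ant0:(0,3)->W->(0,2) | ant1:(0,1)->E->(0,2) | ant2:(1,2)->N->(0,2)
  grid max=8 at (0,2)
Final grid:
  0 0 8 0
  0 0 0 0
  0 0 1 0
  0 0 0 0
Max pheromone 8 at (0,2)

Answer: (0,2)=8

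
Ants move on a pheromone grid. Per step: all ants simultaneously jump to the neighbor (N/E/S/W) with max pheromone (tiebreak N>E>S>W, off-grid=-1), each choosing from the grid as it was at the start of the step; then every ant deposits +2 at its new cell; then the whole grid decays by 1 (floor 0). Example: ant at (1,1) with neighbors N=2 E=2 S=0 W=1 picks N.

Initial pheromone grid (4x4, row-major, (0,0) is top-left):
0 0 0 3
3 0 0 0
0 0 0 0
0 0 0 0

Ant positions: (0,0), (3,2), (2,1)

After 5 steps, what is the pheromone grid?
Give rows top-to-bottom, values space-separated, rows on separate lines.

After step 1: ants at (1,0),(2,2),(1,1)
  0 0 0 2
  4 1 0 0
  0 0 1 0
  0 0 0 0
After step 2: ants at (1,1),(1,2),(1,0)
  0 0 0 1
  5 2 1 0
  0 0 0 0
  0 0 0 0
After step 3: ants at (1,0),(1,1),(1,1)
  0 0 0 0
  6 5 0 0
  0 0 0 0
  0 0 0 0
After step 4: ants at (1,1),(1,0),(1,0)
  0 0 0 0
  9 6 0 0
  0 0 0 0
  0 0 0 0
After step 5: ants at (1,0),(1,1),(1,1)
  0 0 0 0
  10 9 0 0
  0 0 0 0
  0 0 0 0

0 0 0 0
10 9 0 0
0 0 0 0
0 0 0 0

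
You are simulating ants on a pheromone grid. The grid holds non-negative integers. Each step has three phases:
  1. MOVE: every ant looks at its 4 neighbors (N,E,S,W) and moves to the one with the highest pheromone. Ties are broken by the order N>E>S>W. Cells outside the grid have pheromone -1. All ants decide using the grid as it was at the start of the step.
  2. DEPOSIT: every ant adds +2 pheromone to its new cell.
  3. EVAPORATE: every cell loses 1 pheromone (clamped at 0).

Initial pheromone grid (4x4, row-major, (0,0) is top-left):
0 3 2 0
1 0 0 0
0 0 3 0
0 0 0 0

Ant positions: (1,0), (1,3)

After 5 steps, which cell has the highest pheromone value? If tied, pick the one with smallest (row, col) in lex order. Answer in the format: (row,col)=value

Answer: (0,1)=6

Derivation:
Step 1: ant0:(1,0)->N->(0,0) | ant1:(1,3)->N->(0,3)
  grid max=2 at (0,1)
Step 2: ant0:(0,0)->E->(0,1) | ant1:(0,3)->W->(0,2)
  grid max=3 at (0,1)
Step 3: ant0:(0,1)->E->(0,2) | ant1:(0,2)->W->(0,1)
  grid max=4 at (0,1)
Step 4: ant0:(0,2)->W->(0,1) | ant1:(0,1)->E->(0,2)
  grid max=5 at (0,1)
Step 5: ant0:(0,1)->E->(0,2) | ant1:(0,2)->W->(0,1)
  grid max=6 at (0,1)
Final grid:
  0 6 5 0
  0 0 0 0
  0 0 0 0
  0 0 0 0
Max pheromone 6 at (0,1)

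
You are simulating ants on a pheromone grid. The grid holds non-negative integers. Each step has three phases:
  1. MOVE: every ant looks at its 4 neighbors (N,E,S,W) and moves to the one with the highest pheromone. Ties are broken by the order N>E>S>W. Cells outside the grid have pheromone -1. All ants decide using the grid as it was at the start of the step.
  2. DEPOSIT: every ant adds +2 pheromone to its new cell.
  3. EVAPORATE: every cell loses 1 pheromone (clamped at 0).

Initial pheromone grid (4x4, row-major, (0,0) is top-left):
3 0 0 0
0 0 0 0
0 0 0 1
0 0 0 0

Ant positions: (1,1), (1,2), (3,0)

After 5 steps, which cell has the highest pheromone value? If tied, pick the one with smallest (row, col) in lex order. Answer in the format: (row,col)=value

Step 1: ant0:(1,1)->N->(0,1) | ant1:(1,2)->N->(0,2) | ant2:(3,0)->N->(2,0)
  grid max=2 at (0,0)
Step 2: ant0:(0,1)->W->(0,0) | ant1:(0,2)->W->(0,1) | ant2:(2,0)->N->(1,0)
  grid max=3 at (0,0)
Step 3: ant0:(0,0)->E->(0,1) | ant1:(0,1)->W->(0,0) | ant2:(1,0)->N->(0,0)
  grid max=6 at (0,0)
Step 4: ant0:(0,1)->W->(0,0) | ant1:(0,0)->E->(0,1) | ant2:(0,0)->E->(0,1)
  grid max=7 at (0,0)
Step 5: ant0:(0,0)->E->(0,1) | ant1:(0,1)->W->(0,0) | ant2:(0,1)->W->(0,0)
  grid max=10 at (0,0)
Final grid:
  10 7 0 0
  0 0 0 0
  0 0 0 0
  0 0 0 0
Max pheromone 10 at (0,0)

Answer: (0,0)=10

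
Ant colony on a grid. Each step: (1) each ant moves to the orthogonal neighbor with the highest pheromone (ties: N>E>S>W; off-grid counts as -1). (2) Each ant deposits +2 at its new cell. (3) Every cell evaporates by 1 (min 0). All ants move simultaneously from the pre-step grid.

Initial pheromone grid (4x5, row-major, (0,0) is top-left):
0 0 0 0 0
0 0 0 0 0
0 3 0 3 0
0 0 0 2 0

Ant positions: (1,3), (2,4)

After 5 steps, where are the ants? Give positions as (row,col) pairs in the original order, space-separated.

Step 1: ant0:(1,3)->S->(2,3) | ant1:(2,4)->W->(2,3)
  grid max=6 at (2,3)
Step 2: ant0:(2,3)->S->(3,3) | ant1:(2,3)->S->(3,3)
  grid max=5 at (2,3)
Step 3: ant0:(3,3)->N->(2,3) | ant1:(3,3)->N->(2,3)
  grid max=8 at (2,3)
Step 4: ant0:(2,3)->S->(3,3) | ant1:(2,3)->S->(3,3)
  grid max=7 at (2,3)
Step 5: ant0:(3,3)->N->(2,3) | ant1:(3,3)->N->(2,3)
  grid max=10 at (2,3)

(2,3) (2,3)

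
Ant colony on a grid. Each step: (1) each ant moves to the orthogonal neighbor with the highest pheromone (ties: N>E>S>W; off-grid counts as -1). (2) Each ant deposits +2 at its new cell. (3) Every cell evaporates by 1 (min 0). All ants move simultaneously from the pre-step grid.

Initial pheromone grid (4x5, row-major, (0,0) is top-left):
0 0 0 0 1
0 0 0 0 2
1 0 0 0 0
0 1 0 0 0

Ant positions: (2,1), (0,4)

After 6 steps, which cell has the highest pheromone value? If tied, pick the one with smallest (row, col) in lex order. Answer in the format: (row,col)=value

Answer: (1,4)=2

Derivation:
Step 1: ant0:(2,1)->S->(3,1) | ant1:(0,4)->S->(1,4)
  grid max=3 at (1,4)
Step 2: ant0:(3,1)->N->(2,1) | ant1:(1,4)->N->(0,4)
  grid max=2 at (1,4)
Step 3: ant0:(2,1)->S->(3,1) | ant1:(0,4)->S->(1,4)
  grid max=3 at (1,4)
Step 4: ant0:(3,1)->N->(2,1) | ant1:(1,4)->N->(0,4)
  grid max=2 at (1,4)
Step 5: ant0:(2,1)->S->(3,1) | ant1:(0,4)->S->(1,4)
  grid max=3 at (1,4)
Step 6: ant0:(3,1)->N->(2,1) | ant1:(1,4)->N->(0,4)
  grid max=2 at (1,4)
Final grid:
  0 0 0 0 1
  0 0 0 0 2
  0 1 0 0 0
  0 1 0 0 0
Max pheromone 2 at (1,4)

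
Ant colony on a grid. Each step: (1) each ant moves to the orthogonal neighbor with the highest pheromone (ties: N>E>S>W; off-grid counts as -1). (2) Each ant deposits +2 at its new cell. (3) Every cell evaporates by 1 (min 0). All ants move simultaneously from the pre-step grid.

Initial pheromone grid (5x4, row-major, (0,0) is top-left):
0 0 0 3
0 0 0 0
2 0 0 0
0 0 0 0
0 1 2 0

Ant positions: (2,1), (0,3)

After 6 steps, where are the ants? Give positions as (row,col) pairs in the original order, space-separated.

Step 1: ant0:(2,1)->W->(2,0) | ant1:(0,3)->S->(1,3)
  grid max=3 at (2,0)
Step 2: ant0:(2,0)->N->(1,0) | ant1:(1,3)->N->(0,3)
  grid max=3 at (0,3)
Step 3: ant0:(1,0)->S->(2,0) | ant1:(0,3)->S->(1,3)
  grid max=3 at (2,0)
Step 4: ant0:(2,0)->N->(1,0) | ant1:(1,3)->N->(0,3)
  grid max=3 at (0,3)
Step 5: ant0:(1,0)->S->(2,0) | ant1:(0,3)->S->(1,3)
  grid max=3 at (2,0)
Step 6: ant0:(2,0)->N->(1,0) | ant1:(1,3)->N->(0,3)
  grid max=3 at (0,3)

(1,0) (0,3)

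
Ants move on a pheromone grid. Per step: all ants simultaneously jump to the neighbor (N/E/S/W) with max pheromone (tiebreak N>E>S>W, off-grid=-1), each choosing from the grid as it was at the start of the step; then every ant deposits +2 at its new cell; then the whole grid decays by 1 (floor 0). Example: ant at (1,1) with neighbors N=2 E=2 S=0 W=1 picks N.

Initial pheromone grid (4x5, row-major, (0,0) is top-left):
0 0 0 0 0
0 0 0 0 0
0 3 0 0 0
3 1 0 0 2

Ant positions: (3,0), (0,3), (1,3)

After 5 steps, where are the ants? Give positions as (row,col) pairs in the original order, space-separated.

Step 1: ant0:(3,0)->E->(3,1) | ant1:(0,3)->E->(0,4) | ant2:(1,3)->N->(0,3)
  grid max=2 at (2,1)
Step 2: ant0:(3,1)->N->(2,1) | ant1:(0,4)->W->(0,3) | ant2:(0,3)->E->(0,4)
  grid max=3 at (2,1)
Step 3: ant0:(2,1)->S->(3,1) | ant1:(0,3)->E->(0,4) | ant2:(0,4)->W->(0,3)
  grid max=3 at (0,3)
Step 4: ant0:(3,1)->N->(2,1) | ant1:(0,4)->W->(0,3) | ant2:(0,3)->E->(0,4)
  grid max=4 at (0,3)
Step 5: ant0:(2,1)->S->(3,1) | ant1:(0,3)->E->(0,4) | ant2:(0,4)->W->(0,3)
  grid max=5 at (0,3)

(3,1) (0,4) (0,3)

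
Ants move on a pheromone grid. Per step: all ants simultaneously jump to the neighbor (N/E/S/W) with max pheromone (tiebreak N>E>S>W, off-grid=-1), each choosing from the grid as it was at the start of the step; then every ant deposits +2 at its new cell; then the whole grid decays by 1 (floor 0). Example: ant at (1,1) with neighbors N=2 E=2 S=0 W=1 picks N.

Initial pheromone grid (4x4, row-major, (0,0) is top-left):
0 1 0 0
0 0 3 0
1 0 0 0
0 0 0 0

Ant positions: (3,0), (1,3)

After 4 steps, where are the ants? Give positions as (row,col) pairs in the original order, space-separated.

Step 1: ant0:(3,0)->N->(2,0) | ant1:(1,3)->W->(1,2)
  grid max=4 at (1,2)
Step 2: ant0:(2,0)->N->(1,0) | ant1:(1,2)->N->(0,2)
  grid max=3 at (1,2)
Step 3: ant0:(1,0)->S->(2,0) | ant1:(0,2)->S->(1,2)
  grid max=4 at (1,2)
Step 4: ant0:(2,0)->N->(1,0) | ant1:(1,2)->N->(0,2)
  grid max=3 at (1,2)

(1,0) (0,2)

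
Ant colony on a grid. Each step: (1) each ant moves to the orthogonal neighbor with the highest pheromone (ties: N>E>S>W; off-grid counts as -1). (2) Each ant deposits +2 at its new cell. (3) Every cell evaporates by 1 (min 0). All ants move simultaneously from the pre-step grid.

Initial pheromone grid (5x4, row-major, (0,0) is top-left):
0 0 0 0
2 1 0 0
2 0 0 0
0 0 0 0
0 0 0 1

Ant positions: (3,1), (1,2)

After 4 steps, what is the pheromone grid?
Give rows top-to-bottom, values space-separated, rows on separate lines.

After step 1: ants at (2,1),(1,1)
  0 0 0 0
  1 2 0 0
  1 1 0 0
  0 0 0 0
  0 0 0 0
After step 2: ants at (1,1),(2,1)
  0 0 0 0
  0 3 0 0
  0 2 0 0
  0 0 0 0
  0 0 0 0
After step 3: ants at (2,1),(1,1)
  0 0 0 0
  0 4 0 0
  0 3 0 0
  0 0 0 0
  0 0 0 0
After step 4: ants at (1,1),(2,1)
  0 0 0 0
  0 5 0 0
  0 4 0 0
  0 0 0 0
  0 0 0 0

0 0 0 0
0 5 0 0
0 4 0 0
0 0 0 0
0 0 0 0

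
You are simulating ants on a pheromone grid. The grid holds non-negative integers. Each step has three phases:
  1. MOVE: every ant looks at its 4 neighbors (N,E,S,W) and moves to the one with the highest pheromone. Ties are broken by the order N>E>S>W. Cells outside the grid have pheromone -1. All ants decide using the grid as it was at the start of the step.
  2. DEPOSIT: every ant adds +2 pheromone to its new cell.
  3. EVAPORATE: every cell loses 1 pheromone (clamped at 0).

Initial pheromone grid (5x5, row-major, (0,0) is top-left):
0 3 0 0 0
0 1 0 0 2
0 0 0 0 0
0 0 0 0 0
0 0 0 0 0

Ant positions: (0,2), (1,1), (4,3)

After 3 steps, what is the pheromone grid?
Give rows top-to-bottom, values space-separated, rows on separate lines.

After step 1: ants at (0,1),(0,1),(3,3)
  0 6 0 0 0
  0 0 0 0 1
  0 0 0 0 0
  0 0 0 1 0
  0 0 0 0 0
After step 2: ants at (0,2),(0,2),(2,3)
  0 5 3 0 0
  0 0 0 0 0
  0 0 0 1 0
  0 0 0 0 0
  0 0 0 0 0
After step 3: ants at (0,1),(0,1),(1,3)
  0 8 2 0 0
  0 0 0 1 0
  0 0 0 0 0
  0 0 0 0 0
  0 0 0 0 0

0 8 2 0 0
0 0 0 1 0
0 0 0 0 0
0 0 0 0 0
0 0 0 0 0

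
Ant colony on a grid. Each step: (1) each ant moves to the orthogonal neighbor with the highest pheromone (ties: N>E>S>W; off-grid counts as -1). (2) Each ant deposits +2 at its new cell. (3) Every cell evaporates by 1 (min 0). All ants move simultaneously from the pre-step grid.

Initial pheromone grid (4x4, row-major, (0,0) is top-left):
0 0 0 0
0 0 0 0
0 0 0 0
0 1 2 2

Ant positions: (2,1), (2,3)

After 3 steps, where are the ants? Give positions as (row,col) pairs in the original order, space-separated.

Step 1: ant0:(2,1)->S->(3,1) | ant1:(2,3)->S->(3,3)
  grid max=3 at (3,3)
Step 2: ant0:(3,1)->E->(3,2) | ant1:(3,3)->W->(3,2)
  grid max=4 at (3,2)
Step 3: ant0:(3,2)->E->(3,3) | ant1:(3,2)->E->(3,3)
  grid max=5 at (3,3)

(3,3) (3,3)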